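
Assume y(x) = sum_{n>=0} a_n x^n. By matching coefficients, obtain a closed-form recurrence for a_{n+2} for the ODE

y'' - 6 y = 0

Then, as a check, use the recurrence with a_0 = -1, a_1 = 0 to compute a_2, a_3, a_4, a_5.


Substitute y = sum_n a_n x^n into y'' + (const) y = 0.
y''(x) = sum_{n>=0} (n+2)(n+1) a_{n+2} x^n.
The ODE becomes sum_n [(n+2)(n+1) a_{n+2} - 6 a_n] x^n = 0.
Setting each coefficient to zero gives the recurrence:
  (n+2)(n+1) a_{n+2} - 6 a_n = 0,
  a_{n+2} = 6 / ((n+1)(n+2)) a_n.

Check with a_0 = -1, a_1 = 0 (apply the recurrence for n = 0, 1, 2, 3): a_0 = -1, a_1 = 0, a_2 = -3, a_3 = 0, a_4 = -3/2, a_5 = 0.

a_{n+2} = 6/((n+1)(n+2)) * a_n; check: a_0 = -1, a_1 = 0, a_2 = -3, a_3 = 0, a_4 = -3/2, a_5 = 0


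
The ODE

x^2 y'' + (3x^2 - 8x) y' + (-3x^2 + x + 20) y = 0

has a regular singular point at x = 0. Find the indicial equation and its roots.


Divide by x^2 to reach normal form y'' + P_1(x) y' + P_2(x) y = 0 with P_1(x) = 3 - 8/x and P_2(x) = -3 + 1/x + 20/x^2.
x = 0 is a singular point because the y'-coefficient 3 - 8/x has a pole at x = 0 and the y-coefficient -3 + 1/x + 20/x^2 has a pole at x = 0.
It is a regular singular point because x P_1(x) = p(x) = 3x - 8 and x^2 P_2(x) = q(x) = -3x^2 + x + 20 are polynomials, hence analytic at x = 0.
p(0) = -8,  q(0) = 20.
Indicial equation: r(r-1) + p(0) r + q(0) = 0, i.e. r^2 + (p(0) - 1) r + q(0) = 0, i.e. r^2 - 9 r + 20 = 0.
Discriminant: (-9)^2 - 4(20) = 1, so r = (9 ± 1)/2.
Solving: r_1 = 5, r_2 = 4.

indicial: r^2 - 9 r + 20 = 0; roots r_1 = 5, r_2 = 4


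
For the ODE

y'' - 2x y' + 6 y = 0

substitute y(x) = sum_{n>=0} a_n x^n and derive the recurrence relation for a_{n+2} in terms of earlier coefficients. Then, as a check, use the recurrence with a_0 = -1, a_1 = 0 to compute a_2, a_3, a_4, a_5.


Substitute y = sum_n a_n x^n.
y''(x) has coefficient (n+2)(n+1) a_{n+2} at x^n;
-2 x y'(x) has coefficient -2 n a_n at x^n (shift);
6 y(x) has coefficient 6 a_n at x^n.
Matching x^n: (n+2)(n+1) a_{n+2} + (-2n + 6) a_n = 0.
Thus a_{n+2} = (2n - 6) / ((n+1)(n+2)) * a_n.

Check with a_0 = -1, a_1 = 0 (apply the recurrence for n = 0, 1, 2, 3): a_0 = -1, a_1 = 0, a_2 = 3, a_3 = 0, a_4 = -1/2, a_5 = 0.

a_(n+2) = (2n - 6) / ((n+1)(n+2)) * a_n; check: a_0 = -1, a_1 = 0, a_2 = 3, a_3 = 0, a_4 = -1/2, a_5 = 0


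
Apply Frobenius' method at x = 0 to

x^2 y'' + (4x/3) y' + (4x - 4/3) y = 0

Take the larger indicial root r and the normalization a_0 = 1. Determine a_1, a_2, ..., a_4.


Write in Frobenius form y'' + (p(x)/x) y' + (q(x)/x^2) y = 0:
  p(x) = 4/3,  q(x) = 4x - 4/3.
Indicial equation: r(r-1) + (4/3) r + (-4/3) = 0 -> roots r_1 = 1, r_2 = -4/3.
Take r = r_1 = 1. Let y(x) = x^r sum_{n>=0} a_n x^n with a_0 = 1.
Substitute y = x^r sum a_n x^n and match x^{r+n}. The recurrence is
  D(n) a_n + 4 a_{n-1} = 0,  where D(n) = (r+n)(r+n-1) + (4/3)(r+n) + (-4/3).
  a_n = -4 / D(n) * a_{n-1}.
Since the indicial polynomial factors as (r - r_1)(r - r_2), D(n) = (r_1 + n - r_1)(r_1 + n - r_2) = n(n + 7/3).
Evaluating step by step (a_0 = 1):
  n = 1: D(1) = 1(1 + 7/3) = 10/3; numerator = -4(1) = -4; a_1 = (-4)/(10/3) = -6/5
  n = 2: D(2) = 2(2 + 7/3) = 26/3; numerator = -4(-6/5) = 24/5; a_2 = (24/5)/(26/3) = 36/65
  n = 3: D(3) = 3(3 + 7/3) = 16; numerator = -4(36/65) = -144/65; a_3 = (-144/65)/(16) = -9/65
  n = 4: D(4) = 4(4 + 7/3) = 76/3; numerator = -4(-9/65) = 36/65; a_4 = (36/65)/(76/3) = 27/1235

r = 1; a_0 = 1; a_1 = -6/5; a_2 = 36/65; a_3 = -9/65; a_4 = 27/1235


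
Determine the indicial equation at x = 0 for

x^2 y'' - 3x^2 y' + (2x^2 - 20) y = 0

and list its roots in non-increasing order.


Divide by x^2 to reach normal form y'' + P_1(x) y' + P_2(x) y = 0 with P_1(x) = -3 and P_2(x) = 2 - 20/x^2.
x = 0 is a singular point because the y-coefficient 2 - 20/x^2 has a pole at x = 0.
It is a regular singular point because x P_1(x) = p(x) = -3x and x^2 P_2(x) = q(x) = 2x^2 - 20 are polynomials, hence analytic at x = 0.
p(0) = 0,  q(0) = -20.
Indicial equation: r(r-1) + p(0) r + q(0) = 0, i.e. r^2 + (p(0) - 1) r + q(0) = 0, i.e. r^2 - 1 r - 20 = 0.
Discriminant: (-1)^2 - 4(-20) = 81, so r = (1 ± 9)/2.
Solving: r_1 = 5, r_2 = -4.

indicial: r^2 - 1 r - 20 = 0; roots r_1 = 5, r_2 = -4


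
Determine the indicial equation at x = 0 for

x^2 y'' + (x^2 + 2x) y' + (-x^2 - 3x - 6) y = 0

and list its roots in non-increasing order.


Divide by x^2 to reach normal form y'' + P_1(x) y' + P_2(x) y = 0 with P_1(x) = 1 + 2/x and P_2(x) = -1 - 3/x - 6/x^2.
x = 0 is a singular point because the y'-coefficient 1 + 2/x has a pole at x = 0 and the y-coefficient -1 - 3/x - 6/x^2 has a pole at x = 0.
It is a regular singular point because x P_1(x) = p(x) = x + 2 and x^2 P_2(x) = q(x) = -x^2 - 3x - 6 are polynomials, hence analytic at x = 0.
p(0) = 2,  q(0) = -6.
Indicial equation: r(r-1) + p(0) r + q(0) = 0, i.e. r^2 + (p(0) - 1) r + q(0) = 0, i.e. r^2 + 1 r - 6 = 0.
Discriminant: (1)^2 - 4(-6) = 25, so r = (-1 ± 5)/2.
Solving: r_1 = 2, r_2 = -3.

indicial: r^2 + 1 r - 6 = 0; roots r_1 = 2, r_2 = -3


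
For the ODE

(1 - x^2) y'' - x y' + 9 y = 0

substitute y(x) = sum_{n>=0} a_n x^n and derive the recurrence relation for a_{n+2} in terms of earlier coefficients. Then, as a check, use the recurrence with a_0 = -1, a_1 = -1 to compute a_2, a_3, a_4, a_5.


Substitute y = sum_n a_n x^n.
(1 - 1 x^2) y'' contributes (n+2)(n+1) a_{n+2} - n(n-1) a_n at x^n.
-x y'(x) contributes -n a_n at x^n.
9 y(x) contributes 9 a_n at x^n.
Matching x^n: (n+2)(n+1) a_{n+2} + (-n(n-1) - n + 9) a_n = 0.
Thus a_{n+2} = (n(n-1) + n - 9) / ((n+1)(n+2)) * a_n.

Check with a_0 = -1, a_1 = -1 (apply the recurrence for n = 0, 1, 2, 3): a_0 = -1, a_1 = -1, a_2 = 9/2, a_3 = 4/3, a_4 = -15/8, a_5 = 0.

a_(n+2) = (n(n-1) + n - 9) / ((n+1)(n+2)) * a_n; check: a_0 = -1, a_1 = -1, a_2 = 9/2, a_3 = 4/3, a_4 = -15/8, a_5 = 0


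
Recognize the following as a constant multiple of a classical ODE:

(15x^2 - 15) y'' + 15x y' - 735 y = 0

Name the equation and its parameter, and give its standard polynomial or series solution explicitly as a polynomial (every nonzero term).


All three coefficients share the factor -15; dividing through by -15 gives  (1 - x^2) y'' - x y' + 49 y = 0.
This matches the Chebyshev equation (1 - x^2) y'' - x y' + n^2 y = 0 (note the -x y' term, not -2x y') with n^2 = 49, so n = 7; the polynomial solution is T_7(x).
With y = sum_k a_k x^k, matching x^k gives (k+2)(k+1) a_{k+2} = (k^2 - n^2) a_k = (k - 7)(k + 7) a_k. The right side vanishes at k = 7, so the series with the parity of 7 terminates at degree 7.
Standard normalization: leading coefficient of T_n is 2^(n-1), so a_7 = 2^6 = 64. Work downward with a_k = (k+1)(k+2) a_{k+2} / ((k - 7)(k + 7)):
  a_5 = (6)(7)(64) / ((5 - 7)(5 + 7)) = 2688/(-24) = -112
  a_3 = (4)(5)(-112) / ((3 - 7)(3 + 7)) = -2240/(-40) = 56
  a_1 = (2)(3)(56) / ((1 - 7)(1 + 7)) = 336/(-48) = -7
Hence T_7(x) = 64 x^7 - 112 x^5 + 56 x^3 - 7 x.

T_7(x); series = 64 x^7 - 112 x^5 + 56 x^3 - 7 x


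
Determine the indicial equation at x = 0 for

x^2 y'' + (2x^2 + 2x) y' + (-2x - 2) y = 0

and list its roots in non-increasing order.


Divide by x^2 to reach normal form y'' + P_1(x) y' + P_2(x) y = 0 with P_1(x) = 2 + 2/x and P_2(x) = -2/x - 2/x^2.
x = 0 is a singular point because the y'-coefficient 2 + 2/x has a pole at x = 0 and the y-coefficient -2/x - 2/x^2 has a pole at x = 0.
It is a regular singular point because x P_1(x) = p(x) = 2x + 2 and x^2 P_2(x) = q(x) = -2x - 2 are polynomials, hence analytic at x = 0.
p(0) = 2,  q(0) = -2.
Indicial equation: r(r-1) + p(0) r + q(0) = 0, i.e. r^2 + (p(0) - 1) r + q(0) = 0, i.e. r^2 + 1 r - 2 = 0.
Discriminant: (1)^2 - 4(-2) = 9, so r = (-1 ± 3)/2.
Solving: r_1 = 1, r_2 = -2.

indicial: r^2 + 1 r - 2 = 0; roots r_1 = 1, r_2 = -2


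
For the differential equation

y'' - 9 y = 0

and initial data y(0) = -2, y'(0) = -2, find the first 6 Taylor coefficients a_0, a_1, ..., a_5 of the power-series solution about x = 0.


Ansatz: y(x) = sum_{n>=0} a_n x^n, so y'(x) = sum_{n>=1} n a_n x^(n-1) and y''(x) = sum_{n>=2} n(n-1) a_n x^(n-2).
Substitute into P(x) y'' + Q(x) y' + R(x) y = 0 with P(x) = 1, Q(x) = 0, R(x) = -9, and match powers of x.
Initial conditions: a_0 = -2, a_1 = -2.
Setting the coefficient of each power of x to zero and solving order by order (substituting the coefficients already found):
  x^0: 2 a_2 - 9 a_0 = 0  ->  2 a_2 = 9 a_0 = -18  ->  a_2 = -9
  x^1: 6 a_3 - 9 a_1 = 0  ->  6 a_3 = 9 a_1 = -18  ->  a_3 = -3
  x^2: 12 a_4 - 9 a_2 = 0  ->  12 a_4 = 9 a_2 = -81  ->  a_4 = -27/4
  x^3: 20 a_5 - 9 a_3 = 0  ->  20 a_5 = 9 a_3 = -27  ->  a_5 = -27/20
Truncated series: y(x) = -2 - 2 x - 9 x^2 - 3 x^3 - (27/4) x^4 - (27/20) x^5 + O(x^6).

a_0 = -2; a_1 = -2; a_2 = -9; a_3 = -3; a_4 = -27/4; a_5 = -27/20


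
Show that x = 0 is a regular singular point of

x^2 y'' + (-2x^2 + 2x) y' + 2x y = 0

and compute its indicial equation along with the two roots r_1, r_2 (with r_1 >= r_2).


Divide by x^2 to reach normal form y'' + P_1(x) y' + P_2(x) y = 0 with P_1(x) = -2 + 2/x and P_2(x) = 2/x.
x = 0 is a singular point because the y'-coefficient -2 + 2/x has a pole at x = 0 and the y-coefficient 2/x has a pole at x = 0.
It is a regular singular point because x P_1(x) = p(x) = 2 - 2x and x^2 P_2(x) = q(x) = 2x are polynomials, hence analytic at x = 0.
p(0) = 2,  q(0) = 0.
Indicial equation: r(r-1) + p(0) r + q(0) = 0, i.e. r^2 + (p(0) - 1) r + q(0) = 0, i.e. r^2 + 1 r = 0.
Discriminant: (1)^2 - 4(0) = 1, so r = (-1 ± 1)/2.
Solving: r_1 = 0, r_2 = -1.

indicial: r^2 + 1 r = 0; roots r_1 = 0, r_2 = -1


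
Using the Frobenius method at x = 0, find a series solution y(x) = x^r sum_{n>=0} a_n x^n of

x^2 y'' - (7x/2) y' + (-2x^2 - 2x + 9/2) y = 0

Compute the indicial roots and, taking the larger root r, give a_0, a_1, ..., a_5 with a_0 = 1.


Write in Frobenius form y'' + (p(x)/x) y' + (q(x)/x^2) y = 0:
  p(x) = -7/2,  q(x) = -2x^2 - 2x + 9/2.
Indicial equation: r(r-1) + (-7/2) r + (9/2) = 0 -> roots r_1 = 3, r_2 = 3/2.
Take r = r_1 = 3. Let y(x) = x^r sum_{n>=0} a_n x^n with a_0 = 1.
Substitute y = x^r sum a_n x^n and match x^{r+n}. The recurrence is
  D(n) a_n - 2 a_{n-1} - 2 a_{n-2} = 0,  where D(n) = (r+n)(r+n-1) + (-7/2)(r+n) + (9/2).
  a_n = [2 a_{n-1} + 2 a_{n-2}] / D(n).
Since the indicial polynomial factors as (r - r_1)(r - r_2), D(n) = (r_1 + n - r_1)(r_1 + n - r_2) = n(n + 3/2).
Evaluating step by step (a_0 = 1):
  n = 1: D(1) = 1(1 + 3/2) = 5/2; numerator = 2(1) = 2; a_1 = (2)/(5/2) = 4/5
  n = 2: D(2) = 2(2 + 3/2) = 7; numerator = 2(4/5) + 2(1) = 18/5; a_2 = (18/5)/(7) = 18/35
  n = 3: D(3) = 3(3 + 3/2) = 27/2; numerator = 2(18/35) + 2(4/5) = 92/35; a_3 = (92/35)/(27/2) = 184/945
  n = 4: D(4) = 4(4 + 3/2) = 22; numerator = 2(184/945) + 2(18/35) = 268/189; a_4 = (268/189)/(22) = 134/2079
  n = 5: D(5) = 5(5 + 3/2) = 65/2; numerator = 2(134/2079) + 2(184/945) = 1796/3465; a_5 = (1796/3465)/(65/2) = 3592/225225

r = 3; a_0 = 1; a_1 = 4/5; a_2 = 18/35; a_3 = 184/945; a_4 = 134/2079; a_5 = 3592/225225


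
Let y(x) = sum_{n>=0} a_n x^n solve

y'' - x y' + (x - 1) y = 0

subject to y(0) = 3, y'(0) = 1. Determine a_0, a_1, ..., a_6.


Ansatz: y(x) = sum_{n>=0} a_n x^n, so y'(x) = sum_{n>=1} n a_n x^(n-1) and y''(x) = sum_{n>=2} n(n-1) a_n x^(n-2).
Substitute into P(x) y'' + Q(x) y' + R(x) y = 0 with P(x) = 1, Q(x) = -x, R(x) = x - 1, and match powers of x.
Initial conditions: a_0 = 3, a_1 = 1.
Setting the coefficient of each power of x to zero and solving order by order (substituting the coefficients already found):
  x^0: 2 a_2 - a_0 = 0  ->  2 a_2 = a_0 = 3  ->  a_2 = 3/2
  x^1: 6 a_3 - 2 a_1 + a_0 = 0  ->  6 a_3 = 2 a_1 - a_0 = -1  ->  a_3 = -1/6
  x^2: 12 a_4 - 3 a_2 + a_1 = 0  ->  12 a_4 = 3 a_2 - a_1 = 7/2  ->  a_4 = 7/24
  x^3: 20 a_5 - 4 a_3 + a_2 = 0  ->  20 a_5 = 4 a_3 - a_2 = -13/6  ->  a_5 = -13/120
  x^4: 30 a_6 - 5 a_4 + a_3 = 0  ->  30 a_6 = 5 a_4 - a_3 = 13/8  ->  a_6 = 13/240
Truncated series: y(x) = 3 + x + (3/2) x^2 - (1/6) x^3 + (7/24) x^4 - (13/120) x^5 + (13/240) x^6 + O(x^7).

a_0 = 3; a_1 = 1; a_2 = 3/2; a_3 = -1/6; a_4 = 7/24; a_5 = -13/120; a_6 = 13/240


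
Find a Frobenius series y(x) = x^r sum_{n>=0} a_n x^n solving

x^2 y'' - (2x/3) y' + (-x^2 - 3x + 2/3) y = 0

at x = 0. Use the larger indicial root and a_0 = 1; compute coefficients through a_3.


Write in Frobenius form y'' + (p(x)/x) y' + (q(x)/x^2) y = 0:
  p(x) = -2/3,  q(x) = -x^2 - 3x + 2/3.
Indicial equation: r(r-1) + (-2/3) r + (2/3) = 0 -> roots r_1 = 1, r_2 = 2/3.
Take r = r_1 = 1. Let y(x) = x^r sum_{n>=0} a_n x^n with a_0 = 1.
Substitute y = x^r sum a_n x^n and match x^{r+n}. The recurrence is
  D(n) a_n - 3 a_{n-1} - 1 a_{n-2} = 0,  where D(n) = (r+n)(r+n-1) + (-2/3)(r+n) + (2/3).
  a_n = [3 a_{n-1} + 1 a_{n-2}] / D(n).
Since the indicial polynomial factors as (r - r_1)(r - r_2), D(n) = (r_1 + n - r_1)(r_1 + n - r_2) = n(n + 1/3).
Evaluating step by step (a_0 = 1):
  n = 1: D(1) = 1(1 + 1/3) = 4/3; numerator = 3(1) = 3; a_1 = (3)/(4/3) = 9/4
  n = 2: D(2) = 2(2 + 1/3) = 14/3; numerator = 3(9/4) + 1(1) = 31/4; a_2 = (31/4)/(14/3) = 93/56
  n = 3: D(3) = 3(3 + 1/3) = 10; numerator = 3(93/56) + 1(9/4) = 405/56; a_3 = (405/56)/(10) = 81/112

r = 1; a_0 = 1; a_1 = 9/4; a_2 = 93/56; a_3 = 81/112


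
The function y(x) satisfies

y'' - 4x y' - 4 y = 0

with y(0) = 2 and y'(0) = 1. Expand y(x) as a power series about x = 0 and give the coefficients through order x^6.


Ansatz: y(x) = sum_{n>=0} a_n x^n, so y'(x) = sum_{n>=1} n a_n x^(n-1) and y''(x) = sum_{n>=2} n(n-1) a_n x^(n-2).
Substitute into P(x) y'' + Q(x) y' + R(x) y = 0 with P(x) = 1, Q(x) = -4x, R(x) = -4, and match powers of x.
Initial conditions: a_0 = 2, a_1 = 1.
Setting the coefficient of each power of x to zero and solving order by order (substituting the coefficients already found):
  x^0: 2 a_2 - 4 a_0 = 0  ->  2 a_2 = 4 a_0 = 8  ->  a_2 = 4
  x^1: 6 a_3 - 8 a_1 = 0  ->  6 a_3 = 8 a_1 = 8  ->  a_3 = 4/3
  x^2: 12 a_4 - 12 a_2 = 0  ->  12 a_4 = 12 a_2 = 48  ->  a_4 = 4
  x^3: 20 a_5 - 16 a_3 = 0  ->  20 a_5 = 16 a_3 = 64/3  ->  a_5 = 16/15
  x^4: 30 a_6 - 20 a_4 = 0  ->  30 a_6 = 20 a_4 = 80  ->  a_6 = 8/3
Truncated series: y(x) = 2 + x + 4 x^2 + (4/3) x^3 + 4 x^4 + (16/15) x^5 + (8/3) x^6 + O(x^7).

a_0 = 2; a_1 = 1; a_2 = 4; a_3 = 4/3; a_4 = 4; a_5 = 16/15; a_6 = 8/3


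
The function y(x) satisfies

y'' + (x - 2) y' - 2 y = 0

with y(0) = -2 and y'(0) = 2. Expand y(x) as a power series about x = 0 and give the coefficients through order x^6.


Ansatz: y(x) = sum_{n>=0} a_n x^n, so y'(x) = sum_{n>=1} n a_n x^(n-1) and y''(x) = sum_{n>=2} n(n-1) a_n x^(n-2).
Substitute into P(x) y'' + Q(x) y' + R(x) y = 0 with P(x) = 1, Q(x) = x - 2, R(x) = -2, and match powers of x.
Initial conditions: a_0 = -2, a_1 = 2.
Setting the coefficient of each power of x to zero and solving order by order (substituting the coefficients already found):
  x^0: 2 a_2 - 2 a_1 - 2 a_0 = 0  ->  2 a_2 = 2 a_1 + 2 a_0 = 0  ->  a_2 = 0
  x^1: 6 a_3 - 4 a_2 - a_1 = 0  ->  6 a_3 = 4 a_2 + a_1 = 2  ->  a_3 = 1/3
  x^2: 12 a_4 - 6 a_3 = 0  ->  12 a_4 = 6 a_3 = 2  ->  a_4 = 1/6
  x^3: 20 a_5 - 8 a_4 + a_3 = 0  ->  20 a_5 = 8 a_4 - a_3 = 1  ->  a_5 = 1/20
  x^4: 30 a_6 - 10 a_5 + 2 a_4 = 0  ->  30 a_6 = 10 a_5 - 2 a_4 = 1/6  ->  a_6 = 1/180
Truncated series: y(x) = -2 + 2 x + (1/3) x^3 + (1/6) x^4 + (1/20) x^5 + (1/180) x^6 + O(x^7).

a_0 = -2; a_1 = 2; a_2 = 0; a_3 = 1/3; a_4 = 1/6; a_5 = 1/20; a_6 = 1/180


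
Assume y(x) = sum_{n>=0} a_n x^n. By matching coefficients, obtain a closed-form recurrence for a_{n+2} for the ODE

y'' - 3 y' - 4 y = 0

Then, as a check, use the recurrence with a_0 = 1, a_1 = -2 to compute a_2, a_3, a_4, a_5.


Substitute y = sum_n a_n x^n.
y''(x) has coefficient (n+2)(n+1) a_{n+2} at x^n;
-3 y'(x) has coefficient -3 (n+1) a_{n+1} at x^n;
-4 y(x) has coefficient -4 a_n at x^n.
Matching x^n: (n+2)(n+1) a_{n+2} - 3 (n+1) a_{n+1} - 4 a_n = 0.
Thus a_{n+2} = [3 (n+1) a_{n+1} + 4 a_n] / ((n+1)(n+2)).

Check with a_0 = 1, a_1 = -2 (apply the recurrence for n = 0, 1, 2, 3): a_0 = 1, a_1 = -2, a_2 = -1, a_3 = -7/3, a_4 = -25/12, a_5 = -103/60.

a_(n+2) = [3 (n+1) a_(n+1) + 4 a_n] / ((n+1)(n+2)); check: a_0 = 1, a_1 = -2, a_2 = -1, a_3 = -7/3, a_4 = -25/12, a_5 = -103/60


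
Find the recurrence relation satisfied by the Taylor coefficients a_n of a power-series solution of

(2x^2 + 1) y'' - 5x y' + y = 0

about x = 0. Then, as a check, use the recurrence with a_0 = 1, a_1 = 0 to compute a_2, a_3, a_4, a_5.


Substitute y = sum_n a_n x^n.
(1 + 2 x^2) y'' contributes (n+2)(n+1) a_{n+2} + 2 n(n-1) a_n at x^n.
-5 x y'(x) contributes -5 n a_n at x^n.
y(x) contributes 1 a_n at x^n.
Matching x^n: (n+2)(n+1) a_{n+2} + (2 n(n-1) - 5 n + 1) a_n = 0.
Thus a_{n+2} = (-2 n(n-1) + 5 n - 1) / ((n+1)(n+2)) * a_n.

Check with a_0 = 1, a_1 = 0 (apply the recurrence for n = 0, 1, 2, 3): a_0 = 1, a_1 = 0, a_2 = -1/2, a_3 = 0, a_4 = -5/24, a_5 = 0.

a_(n+2) = (-2 n(n-1) + 5 n - 1) / ((n+1)(n+2)) * a_n; check: a_0 = 1, a_1 = 0, a_2 = -1/2, a_3 = 0, a_4 = -5/24, a_5 = 0


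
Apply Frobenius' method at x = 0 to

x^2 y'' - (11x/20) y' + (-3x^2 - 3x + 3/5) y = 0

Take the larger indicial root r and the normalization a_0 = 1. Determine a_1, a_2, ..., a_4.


Write in Frobenius form y'' + (p(x)/x) y' + (q(x)/x^2) y = 0:
  p(x) = -11/20,  q(x) = -3x^2 - 3x + 3/5.
Indicial equation: r(r-1) + (-11/20) r + (3/5) = 0 -> roots r_1 = 4/5, r_2 = 3/4.
Take r = r_1 = 4/5. Let y(x) = x^r sum_{n>=0} a_n x^n with a_0 = 1.
Substitute y = x^r sum a_n x^n and match x^{r+n}. The recurrence is
  D(n) a_n - 3 a_{n-1} - 3 a_{n-2} = 0,  where D(n) = (r+n)(r+n-1) + (-11/20)(r+n) + (3/5).
  a_n = [3 a_{n-1} + 3 a_{n-2}] / D(n).
Since the indicial polynomial factors as (r - r_1)(r - r_2), D(n) = (r_1 + n - r_1)(r_1 + n - r_2) = n(n + 1/20).
Evaluating step by step (a_0 = 1):
  n = 1: D(1) = 1(1 + 1/20) = 21/20; numerator = 3(1) = 3; a_1 = (3)/(21/20) = 20/7
  n = 2: D(2) = 2(2 + 1/20) = 41/10; numerator = 3(20/7) + 3(1) = 81/7; a_2 = (81/7)/(41/10) = 810/287
  n = 3: D(3) = 3(3 + 1/20) = 183/20; numerator = 3(810/287) + 3(20/7) = 4890/287; a_3 = (4890/287)/(183/20) = 32600/17507
  n = 4: D(4) = 4(4 + 1/20) = 81/5; numerator = 3(32600/17507) + 3(810/287) = 246030/17507; a_4 = (246030/17507)/(81/5) = 410050/472689

r = 4/5; a_0 = 1; a_1 = 20/7; a_2 = 810/287; a_3 = 32600/17507; a_4 = 410050/472689


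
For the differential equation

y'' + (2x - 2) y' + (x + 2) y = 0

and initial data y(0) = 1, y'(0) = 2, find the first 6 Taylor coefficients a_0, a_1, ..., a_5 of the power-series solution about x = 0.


Ansatz: y(x) = sum_{n>=0} a_n x^n, so y'(x) = sum_{n>=1} n a_n x^(n-1) and y''(x) = sum_{n>=2} n(n-1) a_n x^(n-2).
Substitute into P(x) y'' + Q(x) y' + R(x) y = 0 with P(x) = 1, Q(x) = 2x - 2, R(x) = x + 2, and match powers of x.
Initial conditions: a_0 = 1, a_1 = 2.
Setting the coefficient of each power of x to zero and solving order by order (substituting the coefficients already found):
  x^0: 2 a_2 - 2 a_1 + 2 a_0 = 0  ->  2 a_2 = 2 a_1 - 2 a_0 = 2  ->  a_2 = 1
  x^1: 6 a_3 - 4 a_2 + 4 a_1 + a_0 = 0  ->  6 a_3 = 4 a_2 - 4 a_1 - a_0 = -5  ->  a_3 = -5/6
  x^2: 12 a_4 - 6 a_3 + 6 a_2 + a_1 = 0  ->  12 a_4 = 6 a_3 - 6 a_2 - a_1 = -13  ->  a_4 = -13/12
  x^3: 20 a_5 - 8 a_4 + 8 a_3 + a_2 = 0  ->  20 a_5 = 8 a_4 - 8 a_3 - a_2 = -3  ->  a_5 = -3/20
Truncated series: y(x) = 1 + 2 x + x^2 - (5/6) x^3 - (13/12) x^4 - (3/20) x^5 + O(x^6).

a_0 = 1; a_1 = 2; a_2 = 1; a_3 = -5/6; a_4 = -13/12; a_5 = -3/20


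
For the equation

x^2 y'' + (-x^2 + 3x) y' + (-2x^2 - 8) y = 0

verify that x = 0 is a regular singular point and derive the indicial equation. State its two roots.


Divide by x^2 to reach normal form y'' + P_1(x) y' + P_2(x) y = 0 with P_1(x) = -1 + 3/x and P_2(x) = -2 - 8/x^2.
x = 0 is a singular point because the y'-coefficient -1 + 3/x has a pole at x = 0 and the y-coefficient -2 - 8/x^2 has a pole at x = 0.
It is a regular singular point because x P_1(x) = p(x) = 3 - x and x^2 P_2(x) = q(x) = -2x^2 - 8 are polynomials, hence analytic at x = 0.
p(0) = 3,  q(0) = -8.
Indicial equation: r(r-1) + p(0) r + q(0) = 0, i.e. r^2 + (p(0) - 1) r + q(0) = 0, i.e. r^2 + 2 r - 8 = 0.
Discriminant: (2)^2 - 4(-8) = 36, so r = (-2 ± 6)/2.
Solving: r_1 = 2, r_2 = -4.

indicial: r^2 + 2 r - 8 = 0; roots r_1 = 2, r_2 = -4


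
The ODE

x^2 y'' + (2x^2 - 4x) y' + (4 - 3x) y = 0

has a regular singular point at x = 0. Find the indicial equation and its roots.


Divide by x^2 to reach normal form y'' + P_1(x) y' + P_2(x) y = 0 with P_1(x) = 2 - 4/x and P_2(x) = -3/x + 4/x^2.
x = 0 is a singular point because the y'-coefficient 2 - 4/x has a pole at x = 0 and the y-coefficient -3/x + 4/x^2 has a pole at x = 0.
It is a regular singular point because x P_1(x) = p(x) = 2x - 4 and x^2 P_2(x) = q(x) = 4 - 3x are polynomials, hence analytic at x = 0.
p(0) = -4,  q(0) = 4.
Indicial equation: r(r-1) + p(0) r + q(0) = 0, i.e. r^2 + (p(0) - 1) r + q(0) = 0, i.e. r^2 - 5 r + 4 = 0.
Discriminant: (-5)^2 - 4(4) = 9, so r = (5 ± 3)/2.
Solving: r_1 = 4, r_2 = 1.

indicial: r^2 - 5 r + 4 = 0; roots r_1 = 4, r_2 = 1


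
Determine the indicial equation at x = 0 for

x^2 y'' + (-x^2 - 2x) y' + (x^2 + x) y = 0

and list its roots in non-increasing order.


Divide by x^2 to reach normal form y'' + P_1(x) y' + P_2(x) y = 0 with P_1(x) = -1 - 2/x and P_2(x) = 1 + 1/x.
x = 0 is a singular point because the y'-coefficient -1 - 2/x has a pole at x = 0 and the y-coefficient 1 + 1/x has a pole at x = 0.
It is a regular singular point because x P_1(x) = p(x) = -x - 2 and x^2 P_2(x) = q(x) = x^2 + x are polynomials, hence analytic at x = 0.
p(0) = -2,  q(0) = 0.
Indicial equation: r(r-1) + p(0) r + q(0) = 0, i.e. r^2 + (p(0) - 1) r + q(0) = 0, i.e. r^2 - 3 r = 0.
Discriminant: (-3)^2 - 4(0) = 9, so r = (3 ± 3)/2.
Solving: r_1 = 3, r_2 = 0.

indicial: r^2 - 3 r = 0; roots r_1 = 3, r_2 = 0


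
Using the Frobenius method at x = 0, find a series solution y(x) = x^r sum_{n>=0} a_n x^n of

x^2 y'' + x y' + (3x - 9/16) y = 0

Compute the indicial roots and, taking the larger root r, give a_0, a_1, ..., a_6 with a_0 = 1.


Write in Frobenius form y'' + (p(x)/x) y' + (q(x)/x^2) y = 0:
  p(x) = 1,  q(x) = 3x - 9/16.
Indicial equation: r(r-1) + (1) r + (-9/16) = 0 -> roots r_1 = 3/4, r_2 = -3/4.
Take r = r_1 = 3/4. Let y(x) = x^r sum_{n>=0} a_n x^n with a_0 = 1.
Substitute y = x^r sum a_n x^n and match x^{r+n}. The recurrence is
  D(n) a_n + 3 a_{n-1} = 0,  where D(n) = (r+n)(r+n-1) + (1)(r+n) + (-9/16).
  a_n = -3 / D(n) * a_{n-1}.
Since the indicial polynomial factors as (r - r_1)(r - r_2), D(n) = (r_1 + n - r_1)(r_1 + n - r_2) = n(n + 3/2).
Evaluating step by step (a_0 = 1):
  n = 1: D(1) = 1(1 + 3/2) = 5/2; numerator = -3(1) = -3; a_1 = (-3)/(5/2) = -6/5
  n = 2: D(2) = 2(2 + 3/2) = 7; numerator = -3(-6/5) = 18/5; a_2 = (18/5)/(7) = 18/35
  n = 3: D(3) = 3(3 + 3/2) = 27/2; numerator = -3(18/35) = -54/35; a_3 = (-54/35)/(27/2) = -4/35
  n = 4: D(4) = 4(4 + 3/2) = 22; numerator = -3(-4/35) = 12/35; a_4 = (12/35)/(22) = 6/385
  n = 5: D(5) = 5(5 + 3/2) = 65/2; numerator = -3(6/385) = -18/385; a_5 = (-18/385)/(65/2) = -36/25025
  n = 6: D(6) = 6(6 + 3/2) = 45; numerator = -3(-36/25025) = 108/25025; a_6 = (108/25025)/(45) = 12/125125

r = 3/4; a_0 = 1; a_1 = -6/5; a_2 = 18/35; a_3 = -4/35; a_4 = 6/385; a_5 = -36/25025; a_6 = 12/125125


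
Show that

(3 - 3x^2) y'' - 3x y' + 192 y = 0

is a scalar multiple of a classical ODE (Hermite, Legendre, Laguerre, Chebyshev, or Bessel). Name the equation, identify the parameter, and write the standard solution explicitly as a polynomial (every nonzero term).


All three coefficients share the factor 3; dividing through by 3 gives  (1 - x^2) y'' - x y' + 64 y = 0.
This matches the Chebyshev equation (1 - x^2) y'' - x y' + n^2 y = 0 (note the -x y' term, not -2x y') with n^2 = 64, so n = 8; the polynomial solution is T_8(x).
With y = sum_k a_k x^k, matching x^k gives (k+2)(k+1) a_{k+2} = (k^2 - n^2) a_k = (k - 8)(k + 8) a_k. The right side vanishes at k = 8, so the series with the parity of 8 terminates at degree 8.
Standard normalization: leading coefficient of T_n is 2^(n-1), so a_8 = 2^7 = 128. Work downward with a_k = (k+1)(k+2) a_{k+2} / ((k - 8)(k + 8)):
  a_6 = (7)(8)(128) / ((6 - 8)(6 + 8)) = 7168/(-28) = -256
  a_4 = (5)(6)(-256) / ((4 - 8)(4 + 8)) = -7680/(-48) = 160
  a_2 = (3)(4)(160) / ((2 - 8)(2 + 8)) = 1920/(-60) = -32
  a_0 = (1)(2)(-32) / ((0 - 8)(0 + 8)) = -64/(-64) = 1
Hence T_8(x) = 128 x^8 - 256 x^6 + 160 x^4 - 32 x^2 + 1.

T_8(x); series = 128 x^8 - 256 x^6 + 160 x^4 - 32 x^2 + 1


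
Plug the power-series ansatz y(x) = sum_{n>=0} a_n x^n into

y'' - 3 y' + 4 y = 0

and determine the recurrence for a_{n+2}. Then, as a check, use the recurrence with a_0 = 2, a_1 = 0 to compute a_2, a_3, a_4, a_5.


Substitute y = sum_n a_n x^n.
y''(x) has coefficient (n+2)(n+1) a_{n+2} at x^n;
-3 y'(x) has coefficient -3 (n+1) a_{n+1} at x^n;
4 y(x) has coefficient 4 a_n at x^n.
Matching x^n: (n+2)(n+1) a_{n+2} - 3 (n+1) a_{n+1} + 4 a_n = 0.
Thus a_{n+2} = [3 (n+1) a_{n+1} - 4 a_n] / ((n+1)(n+2)).

Check with a_0 = 2, a_1 = 0 (apply the recurrence for n = 0, 1, 2, 3): a_0 = 2, a_1 = 0, a_2 = -4, a_3 = -4, a_4 = -5/3, a_5 = -1/5.

a_(n+2) = [3 (n+1) a_(n+1) - 4 a_n] / ((n+1)(n+2)); check: a_0 = 2, a_1 = 0, a_2 = -4, a_3 = -4, a_4 = -5/3, a_5 = -1/5


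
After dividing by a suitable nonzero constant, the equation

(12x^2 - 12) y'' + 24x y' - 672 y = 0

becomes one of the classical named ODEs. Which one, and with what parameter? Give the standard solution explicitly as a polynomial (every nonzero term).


All three coefficients share the factor -12; dividing through by -12 gives  (1 - x^2) y'' - 2x y' + 56 y = 0.
This matches the Legendre equation (1 - x^2) y'' - 2x y' + n(n+1) y = 0 (note the -2x y' term) with n(n+1) = 56, so n = 7; the polynomial solution is P_7(x).
With y = sum_k a_k x^k, matching x^k gives (k+2)(k+1) a_{k+2} = [k(k+1) - n(n+1)] a_k = (k - 7)(k + 8) a_k. The right side vanishes at k = 7, so the series with the parity of 7 terminates at degree 7.
Standard normalization (P_n(1) = 1): leading coefficient (2n)!/(2^n (n!)^2) = 87178291200/(128*25401600) = 429/16, so a_7 = 429/16. Work downward with a_k = (k+1)(k+2) a_{k+2} / ((k - 7)(k + 8)):
  a_5 = (6)(7)(429/16) / ((5 - 7)(5 + 8)) = (9009/8)/(-26) = -693/16
  a_3 = (4)(5)(-693/16) / ((3 - 7)(3 + 8)) = (-3465/4)/(-44) = 315/16
  a_1 = (2)(3)(315/16) / ((1 - 7)(1 + 8)) = (945/8)/(-54) = -35/16
Hence P_7(x) = 429 x^7/16 - 693 x^5/16 + 315 x^3/16 - 35 x/16.

P_7(x); series = 429 x^7/16 - 693 x^5/16 + 315 x^3/16 - 35 x/16


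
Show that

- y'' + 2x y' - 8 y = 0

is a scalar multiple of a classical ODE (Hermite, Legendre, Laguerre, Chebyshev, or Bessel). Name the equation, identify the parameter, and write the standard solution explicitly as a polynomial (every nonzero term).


All three coefficients share the factor -1; dividing through by -1 gives  y'' - 2x y' + 8 y = 0.
This matches the Hermite equation y'' - 2x y' + 2n y = 0 with 2n = 8, so n = 4; the polynomial solution is H_4(x).
With y = sum_k a_k x^k, matching x^k gives (k+2)(k+1) a_{k+2} = 2(k - n) a_k = 2(k - 4) a_k. The right side vanishes at k = 4, so the series with the parity of 4 terminates at degree 4.
Standard normalization: leading coefficient of H_n is 2^n, so a_4 = 2^4 = 16. Work downward with a_k = (k+1)(k+2) a_{k+2} / (2(k - n)):
  a_2 = (3)(4)(16) / (2(2 - 4)) = 192/(-4) = -48
  a_0 = (1)(2)(-48) / (2(0 - 4)) = -96/(-8) = 12
Hence H_4(x) = 16 x^4 - 48 x^2 + 12.

H_4(x); series = 16 x^4 - 48 x^2 + 12


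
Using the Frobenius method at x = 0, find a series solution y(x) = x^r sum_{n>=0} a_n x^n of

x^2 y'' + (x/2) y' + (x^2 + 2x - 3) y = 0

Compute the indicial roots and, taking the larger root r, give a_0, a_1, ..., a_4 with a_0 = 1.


Write in Frobenius form y'' + (p(x)/x) y' + (q(x)/x^2) y = 0:
  p(x) = 1/2,  q(x) = x^2 + 2x - 3.
Indicial equation: r(r-1) + (1/2) r + (-3) = 0 -> roots r_1 = 2, r_2 = -3/2.
Take r = r_1 = 2. Let y(x) = x^r sum_{n>=0} a_n x^n with a_0 = 1.
Substitute y = x^r sum a_n x^n and match x^{r+n}. The recurrence is
  D(n) a_n + 2 a_{n-1} + 1 a_{n-2} = 0,  where D(n) = (r+n)(r+n-1) + (1/2)(r+n) + (-3).
  a_n = [-2 a_{n-1} - 1 a_{n-2}] / D(n).
Since the indicial polynomial factors as (r - r_1)(r - r_2), D(n) = (r_1 + n - r_1)(r_1 + n - r_2) = n(n + 7/2).
Evaluating step by step (a_0 = 1):
  n = 1: D(1) = 1(1 + 7/2) = 9/2; numerator = -2(1) = -2; a_1 = (-2)/(9/2) = -4/9
  n = 2: D(2) = 2(2 + 7/2) = 11; numerator = -2(-4/9) - 1(1) = -1/9; a_2 = (-1/9)/(11) = -1/99
  n = 3: D(3) = 3(3 + 7/2) = 39/2; numerator = -2(-1/99) - 1(-4/9) = 46/99; a_3 = (46/99)/(39/2) = 92/3861
  n = 4: D(4) = 4(4 + 7/2) = 30; numerator = -2(92/3861) - 1(-1/99) = -145/3861; a_4 = (-145/3861)/(30) = -29/23166

r = 2; a_0 = 1; a_1 = -4/9; a_2 = -1/99; a_3 = 92/3861; a_4 = -29/23166


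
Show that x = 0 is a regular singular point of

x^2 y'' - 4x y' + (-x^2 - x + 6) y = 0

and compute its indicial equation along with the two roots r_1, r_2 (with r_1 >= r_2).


Divide by x^2 to reach normal form y'' + P_1(x) y' + P_2(x) y = 0 with P_1(x) = -4/x and P_2(x) = -1 - 1/x + 6/x^2.
x = 0 is a singular point because the y'-coefficient -4/x has a pole at x = 0 and the y-coefficient -1 - 1/x + 6/x^2 has a pole at x = 0.
It is a regular singular point because x P_1(x) = p(x) = -4 and x^2 P_2(x) = q(x) = -x^2 - x + 6 are polynomials, hence analytic at x = 0.
p(0) = -4,  q(0) = 6.
Indicial equation: r(r-1) + p(0) r + q(0) = 0, i.e. r^2 + (p(0) - 1) r + q(0) = 0, i.e. r^2 - 5 r + 6 = 0.
Discriminant: (-5)^2 - 4(6) = 1, so r = (5 ± 1)/2.
Solving: r_1 = 3, r_2 = 2.

indicial: r^2 - 5 r + 6 = 0; roots r_1 = 3, r_2 = 2


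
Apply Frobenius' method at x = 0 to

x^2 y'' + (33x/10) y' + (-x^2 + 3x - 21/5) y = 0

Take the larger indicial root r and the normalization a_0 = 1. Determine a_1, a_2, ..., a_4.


Write in Frobenius form y'' + (p(x)/x) y' + (q(x)/x^2) y = 0:
  p(x) = 33/10,  q(x) = -x^2 + 3x - 21/5.
Indicial equation: r(r-1) + (33/10) r + (-21/5) = 0 -> roots r_1 = 6/5, r_2 = -7/2.
Take r = r_1 = 6/5. Let y(x) = x^r sum_{n>=0} a_n x^n with a_0 = 1.
Substitute y = x^r sum a_n x^n and match x^{r+n}. The recurrence is
  D(n) a_n + 3 a_{n-1} - 1 a_{n-2} = 0,  where D(n) = (r+n)(r+n-1) + (33/10)(r+n) + (-21/5).
  a_n = [-3 a_{n-1} + 1 a_{n-2}] / D(n).
Since the indicial polynomial factors as (r - r_1)(r - r_2), D(n) = (r_1 + n - r_1)(r_1 + n - r_2) = n(n + 47/10).
Evaluating step by step (a_0 = 1):
  n = 1: D(1) = 1(1 + 47/10) = 57/10; numerator = -3(1) = -3; a_1 = (-3)/(57/10) = -10/19
  n = 2: D(2) = 2(2 + 47/10) = 67/5; numerator = -3(-10/19) + 1(1) = 49/19; a_2 = (49/19)/(67/5) = 245/1273
  n = 3: D(3) = 3(3 + 47/10) = 231/10; numerator = -3(245/1273) + 1(-10/19) = -1405/1273; a_3 = (-1405/1273)/(231/10) = -14050/294063
  n = 4: D(4) = 4(4 + 47/10) = 174/5; numerator = -3(-14050/294063) + 1(245/1273) = 32915/98021; a_4 = (32915/98021)/(174/5) = 5675/588126

r = 6/5; a_0 = 1; a_1 = -10/19; a_2 = 245/1273; a_3 = -14050/294063; a_4 = 5675/588126


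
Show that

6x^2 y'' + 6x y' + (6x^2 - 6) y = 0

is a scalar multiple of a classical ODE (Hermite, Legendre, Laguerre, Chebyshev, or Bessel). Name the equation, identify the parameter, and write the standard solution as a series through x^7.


All three coefficients share the factor 6; dividing through by 6 gives  x^2 y'' + x y' + (x^2 - 1) y = 0.
This matches the Bessel equation x^2 y'' + x y' + (x^2 - nu^2) y = 0 with nu^2 = 1, so nu = 1; the solution bounded at x = 0 is J_1(x).
Frobenius at x = 0: indicial roots ±nu; for r = nu the recurrence k(k + 2nu) c_k = -c_{k-2} gives the standard series J_nu(x) = sum_{k>=0} (-1)^k / (k! (k+nu)!) (x/2)^(2k+nu). Evaluate the first 4 terms:
  k = 0: (-1)^0 / (0! * 1! * 2^1) x^1 = 1/(1*1*2) x^1 = (1/2) x^1
  k = 1: (-1)^1 / (1! * 2! * 2^3) x^3 = -1/(1*2*8) x^3 = (-1/16) x^3
  k = 2: (-1)^2 / (2! * 3! * 2^5) x^5 = 1/(2*6*32) x^5 = (1/384) x^5
  k = 3: (-1)^3 / (3! * 4! * 2^7) x^7 = -1/(6*24*128) x^7 = (-1/18432) x^7
Hence J_1(x) = -x^7/18432 + x^5/384 - x^3/16 + x/2 + ....

J_1(x); series = -x^7/18432 + x^5/384 - x^3/16 + x/2


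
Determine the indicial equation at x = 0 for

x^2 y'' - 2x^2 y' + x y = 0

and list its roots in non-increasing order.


Divide by x^2 to reach normal form y'' + P_1(x) y' + P_2(x) y = 0 with P_1(x) = -2 and P_2(x) = 1/x.
x = 0 is a singular point because the y-coefficient 1/x has a pole at x = 0.
It is a regular singular point because x P_1(x) = p(x) = -2x and x^2 P_2(x) = q(x) = x are polynomials, hence analytic at x = 0.
p(0) = 0,  q(0) = 0.
Indicial equation: r(r-1) + p(0) r + q(0) = 0, i.e. r^2 + (p(0) - 1) r + q(0) = 0, i.e. r^2 - 1 r = 0.
Discriminant: (-1)^2 - 4(0) = 1, so r = (1 ± 1)/2.
Solving: r_1 = 1, r_2 = 0.

indicial: r^2 - 1 r = 0; roots r_1 = 1, r_2 = 0


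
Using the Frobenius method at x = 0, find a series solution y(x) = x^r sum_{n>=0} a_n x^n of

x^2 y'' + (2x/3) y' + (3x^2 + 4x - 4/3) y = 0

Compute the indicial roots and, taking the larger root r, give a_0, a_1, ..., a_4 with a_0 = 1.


Write in Frobenius form y'' + (p(x)/x) y' + (q(x)/x^2) y = 0:
  p(x) = 2/3,  q(x) = 3x^2 + 4x - 4/3.
Indicial equation: r(r-1) + (2/3) r + (-4/3) = 0 -> roots r_1 = 4/3, r_2 = -1.
Take r = r_1 = 4/3. Let y(x) = x^r sum_{n>=0} a_n x^n with a_0 = 1.
Substitute y = x^r sum a_n x^n and match x^{r+n}. The recurrence is
  D(n) a_n + 4 a_{n-1} + 3 a_{n-2} = 0,  where D(n) = (r+n)(r+n-1) + (2/3)(r+n) + (-4/3).
  a_n = [-4 a_{n-1} - 3 a_{n-2}] / D(n).
Since the indicial polynomial factors as (r - r_1)(r - r_2), D(n) = (r_1 + n - r_1)(r_1 + n - r_2) = n(n + 7/3).
Evaluating step by step (a_0 = 1):
  n = 1: D(1) = 1(1 + 7/3) = 10/3; numerator = -4(1) = -4; a_1 = (-4)/(10/3) = -6/5
  n = 2: D(2) = 2(2 + 7/3) = 26/3; numerator = -4(-6/5) - 3(1) = 9/5; a_2 = (9/5)/(26/3) = 27/130
  n = 3: D(3) = 3(3 + 7/3) = 16; numerator = -4(27/130) - 3(-6/5) = 36/13; a_3 = (36/13)/(16) = 9/52
  n = 4: D(4) = 4(4 + 7/3) = 76/3; numerator = -4(9/52) - 3(27/130) = -171/130; a_4 = (-171/130)/(76/3) = -27/520

r = 4/3; a_0 = 1; a_1 = -6/5; a_2 = 27/130; a_3 = 9/52; a_4 = -27/520


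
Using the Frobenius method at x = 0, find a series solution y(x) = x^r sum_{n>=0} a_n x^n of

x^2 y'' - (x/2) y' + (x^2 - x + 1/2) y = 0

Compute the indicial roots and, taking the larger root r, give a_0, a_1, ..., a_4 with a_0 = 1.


Write in Frobenius form y'' + (p(x)/x) y' + (q(x)/x^2) y = 0:
  p(x) = -1/2,  q(x) = x^2 - x + 1/2.
Indicial equation: r(r-1) + (-1/2) r + (1/2) = 0 -> roots r_1 = 1, r_2 = 1/2.
Take r = r_1 = 1. Let y(x) = x^r sum_{n>=0} a_n x^n with a_0 = 1.
Substitute y = x^r sum a_n x^n and match x^{r+n}. The recurrence is
  D(n) a_n - 1 a_{n-1} + 1 a_{n-2} = 0,  where D(n) = (r+n)(r+n-1) + (-1/2)(r+n) + (1/2).
  a_n = [1 a_{n-1} - 1 a_{n-2}] / D(n).
Since the indicial polynomial factors as (r - r_1)(r - r_2), D(n) = (r_1 + n - r_1)(r_1 + n - r_2) = n(n + 1/2).
Evaluating step by step (a_0 = 1):
  n = 1: D(1) = 1(1 + 1/2) = 3/2; numerator = 1(1) = 1; a_1 = (1)/(3/2) = 2/3
  n = 2: D(2) = 2(2 + 1/2) = 5; numerator = 1(2/3) - 1(1) = -1/3; a_2 = (-1/3)/(5) = -1/15
  n = 3: D(3) = 3(3 + 1/2) = 21/2; numerator = 1(-1/15) - 1(2/3) = -11/15; a_3 = (-11/15)/(21/2) = -22/315
  n = 4: D(4) = 4(4 + 1/2) = 18; numerator = 1(-22/315) - 1(-1/15) = -1/315; a_4 = (-1/315)/(18) = -1/5670

r = 1; a_0 = 1; a_1 = 2/3; a_2 = -1/15; a_3 = -22/315; a_4 = -1/5670


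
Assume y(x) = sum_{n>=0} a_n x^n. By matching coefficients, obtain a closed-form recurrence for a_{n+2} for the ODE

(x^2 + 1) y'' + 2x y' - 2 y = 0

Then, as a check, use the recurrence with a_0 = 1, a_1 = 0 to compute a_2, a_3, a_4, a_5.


Substitute y = sum_n a_n x^n.
(1 + 1 x^2) y'' contributes (n+2)(n+1) a_{n+2} + n(n-1) a_n at x^n.
2 x y'(x) contributes 2 n a_n at x^n.
-2 y(x) contributes -2 a_n at x^n.
Matching x^n: (n+2)(n+1) a_{n+2} + (n(n-1) + 2 n - 2) a_n = 0.
Thus a_{n+2} = (-n(n-1) - 2 n + 2) / ((n+1)(n+2)) * a_n.

Check with a_0 = 1, a_1 = 0 (apply the recurrence for n = 0, 1, 2, 3): a_0 = 1, a_1 = 0, a_2 = 1, a_3 = 0, a_4 = -1/3, a_5 = 0.

a_(n+2) = (-n(n-1) - 2 n + 2) / ((n+1)(n+2)) * a_n; check: a_0 = 1, a_1 = 0, a_2 = 1, a_3 = 0, a_4 = -1/3, a_5 = 0


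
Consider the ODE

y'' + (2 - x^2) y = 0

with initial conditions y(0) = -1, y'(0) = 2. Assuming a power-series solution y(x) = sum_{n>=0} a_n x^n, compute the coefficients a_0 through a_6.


Ansatz: y(x) = sum_{n>=0} a_n x^n, so y'(x) = sum_{n>=1} n a_n x^(n-1) and y''(x) = sum_{n>=2} n(n-1) a_n x^(n-2).
Substitute into P(x) y'' + Q(x) y' + R(x) y = 0 with P(x) = 1, Q(x) = 0, R(x) = 2 - x^2, and match powers of x.
Initial conditions: a_0 = -1, a_1 = 2.
Setting the coefficient of each power of x to zero and solving order by order (substituting the coefficients already found):
  x^0: 2 a_2 + 2 a_0 = 0  ->  2 a_2 = -2 a_0 = 2  ->  a_2 = 1
  x^1: 6 a_3 + 2 a_1 = 0  ->  6 a_3 = -2 a_1 = -4  ->  a_3 = -2/3
  x^2: 12 a_4 + 2 a_2 - a_0 = 0  ->  12 a_4 = -2 a_2 + a_0 = -3  ->  a_4 = -1/4
  x^3: 20 a_5 + 2 a_3 - a_1 = 0  ->  20 a_5 = -2 a_3 + a_1 = 10/3  ->  a_5 = 1/6
  x^4: 30 a_6 + 2 a_4 - a_2 = 0  ->  30 a_6 = -2 a_4 + a_2 = 3/2  ->  a_6 = 1/20
Truncated series: y(x) = -1 + 2 x + x^2 - (2/3) x^3 - (1/4) x^4 + (1/6) x^5 + (1/20) x^6 + O(x^7).

a_0 = -1; a_1 = 2; a_2 = 1; a_3 = -2/3; a_4 = -1/4; a_5 = 1/6; a_6 = 1/20


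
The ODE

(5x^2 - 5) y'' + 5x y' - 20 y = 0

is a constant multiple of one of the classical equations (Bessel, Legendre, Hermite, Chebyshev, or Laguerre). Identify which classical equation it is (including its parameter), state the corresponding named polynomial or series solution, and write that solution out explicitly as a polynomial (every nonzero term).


All three coefficients share the factor -5; dividing through by -5 gives  (1 - x^2) y'' - x y' + 4 y = 0.
This matches the Chebyshev equation (1 - x^2) y'' - x y' + n^2 y = 0 (note the -x y' term, not -2x y') with n^2 = 4, so n = 2; the polynomial solution is T_2(x).
With y = sum_k a_k x^k, matching x^k gives (k+2)(k+1) a_{k+2} = (k^2 - n^2) a_k = (k - 2)(k + 2) a_k. The right side vanishes at k = 2, so the series with the parity of 2 terminates at degree 2.
Standard normalization: leading coefficient of T_n is 2^(n-1), so a_2 = 2^1 = 2. Work downward with a_k = (k+1)(k+2) a_{k+2} / ((k - 2)(k + 2)):
  a_0 = (1)(2)(2) / ((0 - 2)(0 + 2)) = 4/(-4) = -1
Hence T_2(x) = 2 x^2 - 1.

T_2(x); series = 2 x^2 - 1


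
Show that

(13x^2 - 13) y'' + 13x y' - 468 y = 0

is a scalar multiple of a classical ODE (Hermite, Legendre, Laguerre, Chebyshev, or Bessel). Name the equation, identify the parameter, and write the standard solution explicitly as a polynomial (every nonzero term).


All three coefficients share the factor -13; dividing through by -13 gives  (1 - x^2) y'' - x y' + 36 y = 0.
This matches the Chebyshev equation (1 - x^2) y'' - x y' + n^2 y = 0 (note the -x y' term, not -2x y') with n^2 = 36, so n = 6; the polynomial solution is T_6(x).
With y = sum_k a_k x^k, matching x^k gives (k+2)(k+1) a_{k+2} = (k^2 - n^2) a_k = (k - 6)(k + 6) a_k. The right side vanishes at k = 6, so the series with the parity of 6 terminates at degree 6.
Standard normalization: leading coefficient of T_n is 2^(n-1), so a_6 = 2^5 = 32. Work downward with a_k = (k+1)(k+2) a_{k+2} / ((k - 6)(k + 6)):
  a_4 = (5)(6)(32) / ((4 - 6)(4 + 6)) = 960/(-20) = -48
  a_2 = (3)(4)(-48) / ((2 - 6)(2 + 6)) = -576/(-32) = 18
  a_0 = (1)(2)(18) / ((0 - 6)(0 + 6)) = 36/(-36) = -1
Hence T_6(x) = 32 x^6 - 48 x^4 + 18 x^2 - 1.

T_6(x); series = 32 x^6 - 48 x^4 + 18 x^2 - 1


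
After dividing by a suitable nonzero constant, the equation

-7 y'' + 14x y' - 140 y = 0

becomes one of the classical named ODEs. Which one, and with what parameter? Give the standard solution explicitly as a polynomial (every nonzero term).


All three coefficients share the factor -7; dividing through by -7 gives  y'' - 2x y' + 20 y = 0.
This matches the Hermite equation y'' - 2x y' + 2n y = 0 with 2n = 20, so n = 10; the polynomial solution is H_10(x).
With y = sum_k a_k x^k, matching x^k gives (k+2)(k+1) a_{k+2} = 2(k - n) a_k = 2(k - 10) a_k. The right side vanishes at k = 10, so the series with the parity of 10 terminates at degree 10.
Standard normalization: leading coefficient of H_n is 2^n, so a_10 = 2^10 = 1024. Work downward with a_k = (k+1)(k+2) a_{k+2} / (2(k - n)):
  a_8 = (9)(10)(1024) / (2(8 - 10)) = 92160/(-4) = -23040
  a_6 = (7)(8)(-23040) / (2(6 - 10)) = -1290240/(-8) = 161280
  a_4 = (5)(6)(161280) / (2(4 - 10)) = 4838400/(-12) = -403200
  a_2 = (3)(4)(-403200) / (2(2 - 10)) = -4838400/(-16) = 302400
  a_0 = (1)(2)(302400) / (2(0 - 10)) = 604800/(-20) = -30240
Hence H_10(x) = 1024 x^10 - 23040 x^8 + 161280 x^6 - 403200 x^4 + 302400 x^2 - 30240.

H_10(x); series = 1024 x^10 - 23040 x^8 + 161280 x^6 - 403200 x^4 + 302400 x^2 - 30240
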